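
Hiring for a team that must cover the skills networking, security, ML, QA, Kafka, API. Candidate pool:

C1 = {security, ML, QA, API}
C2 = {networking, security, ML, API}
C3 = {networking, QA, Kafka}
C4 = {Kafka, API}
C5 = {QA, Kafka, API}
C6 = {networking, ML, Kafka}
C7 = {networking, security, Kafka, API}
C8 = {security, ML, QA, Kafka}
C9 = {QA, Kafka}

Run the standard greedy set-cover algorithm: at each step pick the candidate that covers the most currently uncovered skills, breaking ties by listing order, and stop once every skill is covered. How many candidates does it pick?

2

Pick 1: C1 covers 4 new skills (security, ML, QA, API).
Pick 2: C3 covers 2 new skills (networking, Kafka).
Greedy uses 2 candidates.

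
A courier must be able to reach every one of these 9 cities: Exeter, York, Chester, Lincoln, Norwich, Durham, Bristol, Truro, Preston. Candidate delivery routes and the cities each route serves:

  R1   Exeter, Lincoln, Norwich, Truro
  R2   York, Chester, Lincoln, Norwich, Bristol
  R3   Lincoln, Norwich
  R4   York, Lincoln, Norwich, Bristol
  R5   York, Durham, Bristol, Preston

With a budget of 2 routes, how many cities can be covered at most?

8

Choosing R1, R5 covers {Exeter, York, Lincoln, Norwich, Durham, Bristol, Truro, Preston} — 8 cities.
No choice of 2 routes does better; here Chester is left uncovered.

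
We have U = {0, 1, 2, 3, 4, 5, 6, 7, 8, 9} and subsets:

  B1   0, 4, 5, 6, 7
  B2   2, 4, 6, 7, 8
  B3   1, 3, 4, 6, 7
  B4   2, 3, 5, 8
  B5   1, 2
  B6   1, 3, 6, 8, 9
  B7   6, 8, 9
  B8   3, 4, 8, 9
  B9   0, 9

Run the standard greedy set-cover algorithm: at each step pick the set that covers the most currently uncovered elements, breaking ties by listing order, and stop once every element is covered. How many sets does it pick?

3

Pick 1: B1 covers 5 new elements (0, 4, 5, 6, 7).
Pick 2: B6 covers 4 new elements (1, 3, 8, 9).
Pick 3: B2 covers 1 new elements (2).
Greedy uses 3 sets.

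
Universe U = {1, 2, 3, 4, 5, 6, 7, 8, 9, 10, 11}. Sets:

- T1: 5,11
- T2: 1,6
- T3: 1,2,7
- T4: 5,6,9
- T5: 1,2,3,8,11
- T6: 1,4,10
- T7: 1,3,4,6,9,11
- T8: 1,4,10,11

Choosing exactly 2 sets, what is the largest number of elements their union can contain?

Choosing T3, T7 covers {1, 2, 3, 4, 6, 7, 9, 11} — 8 elements.
No choice of 2 sets does better; here 5, 8, 10 are left uncovered.

8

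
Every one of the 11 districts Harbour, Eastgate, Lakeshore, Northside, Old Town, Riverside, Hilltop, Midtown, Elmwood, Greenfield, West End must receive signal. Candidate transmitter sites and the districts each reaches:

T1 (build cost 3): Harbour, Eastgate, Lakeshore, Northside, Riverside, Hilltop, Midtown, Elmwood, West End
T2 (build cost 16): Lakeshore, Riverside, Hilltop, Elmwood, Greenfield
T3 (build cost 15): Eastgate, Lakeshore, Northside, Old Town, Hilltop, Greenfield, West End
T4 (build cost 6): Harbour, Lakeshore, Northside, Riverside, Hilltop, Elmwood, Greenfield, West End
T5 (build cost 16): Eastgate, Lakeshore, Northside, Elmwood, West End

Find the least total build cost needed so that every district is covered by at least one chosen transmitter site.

T1, T3 cover every district at build cost 3 + 15 = 18.
Any cover uses at least 2 transmitter sites; among all covering selections none totals below 18.

18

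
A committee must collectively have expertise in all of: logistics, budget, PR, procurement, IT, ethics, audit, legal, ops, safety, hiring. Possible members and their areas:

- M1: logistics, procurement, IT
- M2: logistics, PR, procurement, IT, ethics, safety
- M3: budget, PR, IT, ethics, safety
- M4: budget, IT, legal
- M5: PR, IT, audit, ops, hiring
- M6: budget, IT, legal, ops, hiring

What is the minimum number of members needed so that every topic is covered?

M2, M4, M5 together cover {logistics, budget, PR, procurement, IT, ethics, audit, legal, ops, safety, hiring} — every topic.
No 2 of the 6 members cover everything (all 15 pairs fall short), so 3 is minimum.

3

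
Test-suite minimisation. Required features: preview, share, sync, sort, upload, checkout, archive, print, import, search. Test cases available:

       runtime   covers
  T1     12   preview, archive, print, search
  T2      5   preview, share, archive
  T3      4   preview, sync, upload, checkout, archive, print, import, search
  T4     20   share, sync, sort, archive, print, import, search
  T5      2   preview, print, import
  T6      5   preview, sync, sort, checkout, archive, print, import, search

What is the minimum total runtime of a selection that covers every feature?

14

T2, T3, T6 cover every feature at runtime 5 + 4 + 5 = 14.
Any cover uses at least 2 test cases; among all covering selections none totals below 14.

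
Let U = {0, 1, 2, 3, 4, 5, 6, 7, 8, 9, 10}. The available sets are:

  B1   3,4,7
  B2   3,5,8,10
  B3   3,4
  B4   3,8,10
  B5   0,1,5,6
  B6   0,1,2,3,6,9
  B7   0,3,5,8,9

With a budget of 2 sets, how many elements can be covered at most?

9

Choosing B2, B6 covers {0, 1, 2, 3, 5, 6, 8, 9, 10} — 9 elements.
No choice of 2 sets does better; here 4, 7 are left uncovered.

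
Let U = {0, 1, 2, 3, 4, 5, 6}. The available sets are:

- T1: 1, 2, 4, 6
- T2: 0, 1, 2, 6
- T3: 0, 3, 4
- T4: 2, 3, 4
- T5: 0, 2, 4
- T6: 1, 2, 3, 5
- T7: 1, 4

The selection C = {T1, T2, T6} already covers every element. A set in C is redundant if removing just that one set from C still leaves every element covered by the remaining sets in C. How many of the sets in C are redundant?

Drop T1: 4 uncovered — not redundant.
Drop T2: 0 uncovered — not redundant.
Drop T6: 3, 5 uncovered — not redundant.
None of the sets in C is redundant.

0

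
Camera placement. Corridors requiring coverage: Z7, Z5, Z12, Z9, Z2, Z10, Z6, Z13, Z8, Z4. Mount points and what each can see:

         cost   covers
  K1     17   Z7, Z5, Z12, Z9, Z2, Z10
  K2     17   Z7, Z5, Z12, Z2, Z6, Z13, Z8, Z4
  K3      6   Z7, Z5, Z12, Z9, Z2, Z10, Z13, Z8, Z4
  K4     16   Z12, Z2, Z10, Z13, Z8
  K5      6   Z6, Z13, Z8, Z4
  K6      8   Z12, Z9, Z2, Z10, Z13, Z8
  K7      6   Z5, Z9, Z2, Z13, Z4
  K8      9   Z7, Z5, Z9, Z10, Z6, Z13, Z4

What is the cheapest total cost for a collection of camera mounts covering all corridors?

12

K3, K5 cover every corridor at cost 6 + 6 = 12.
Any cover uses at least 2 camera mounts; among all covering selections none totals below 12.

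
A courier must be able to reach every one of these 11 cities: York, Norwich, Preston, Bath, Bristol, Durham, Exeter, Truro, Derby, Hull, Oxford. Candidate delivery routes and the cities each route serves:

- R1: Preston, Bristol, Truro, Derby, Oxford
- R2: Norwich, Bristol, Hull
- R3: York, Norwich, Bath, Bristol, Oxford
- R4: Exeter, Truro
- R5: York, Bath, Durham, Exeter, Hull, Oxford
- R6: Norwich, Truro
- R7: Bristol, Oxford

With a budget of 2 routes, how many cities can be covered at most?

Choosing R1, R5 covers {York, Preston, Bath, Bristol, Durham, Exeter, Truro, Derby, Hull, Oxford} — 10 cities.
No choice of 2 routes does better; here Norwich is left uncovered.

10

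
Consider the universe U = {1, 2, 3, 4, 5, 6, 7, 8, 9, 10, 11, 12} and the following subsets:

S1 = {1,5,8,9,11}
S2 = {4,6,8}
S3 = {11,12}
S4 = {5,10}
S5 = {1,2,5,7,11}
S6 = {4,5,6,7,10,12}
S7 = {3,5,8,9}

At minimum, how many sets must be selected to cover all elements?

S5, S6, S7 together cover {1, 2, 3, 4, 5, 6, 7, 8, 9, 10, 11, 12} — every element.
No 2 of the 7 sets cover everything (all 21 pairs fall short), so 3 is minimum.

3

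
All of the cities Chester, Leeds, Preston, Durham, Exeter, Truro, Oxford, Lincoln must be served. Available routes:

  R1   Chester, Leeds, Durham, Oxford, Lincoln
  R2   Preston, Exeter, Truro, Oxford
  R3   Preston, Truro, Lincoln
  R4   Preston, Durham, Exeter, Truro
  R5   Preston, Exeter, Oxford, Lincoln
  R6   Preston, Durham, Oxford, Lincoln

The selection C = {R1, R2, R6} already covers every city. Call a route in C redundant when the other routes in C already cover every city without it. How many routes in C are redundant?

Drop R1: Chester, Leeds uncovered — not redundant.
Drop R2: Exeter, Truro uncovered — not redundant.
Drop R6: the rest still cover every city — redundant.
1 redundant: R6.

1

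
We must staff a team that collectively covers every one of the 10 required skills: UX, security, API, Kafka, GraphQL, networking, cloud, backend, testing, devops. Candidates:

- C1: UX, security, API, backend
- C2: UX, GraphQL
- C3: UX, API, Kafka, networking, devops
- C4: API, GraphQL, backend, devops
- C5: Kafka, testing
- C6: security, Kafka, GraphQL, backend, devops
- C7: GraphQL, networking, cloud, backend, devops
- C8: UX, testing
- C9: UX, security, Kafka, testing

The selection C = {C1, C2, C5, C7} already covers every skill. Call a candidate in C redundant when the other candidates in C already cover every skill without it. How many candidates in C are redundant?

1

Drop C1: security, API uncovered — not redundant.
Drop C2: the rest still cover every skill — redundant.
Drop C5: Kafka, testing uncovered — not redundant.
Drop C7: networking, cloud, devops uncovered — not redundant.
1 redundant: C2.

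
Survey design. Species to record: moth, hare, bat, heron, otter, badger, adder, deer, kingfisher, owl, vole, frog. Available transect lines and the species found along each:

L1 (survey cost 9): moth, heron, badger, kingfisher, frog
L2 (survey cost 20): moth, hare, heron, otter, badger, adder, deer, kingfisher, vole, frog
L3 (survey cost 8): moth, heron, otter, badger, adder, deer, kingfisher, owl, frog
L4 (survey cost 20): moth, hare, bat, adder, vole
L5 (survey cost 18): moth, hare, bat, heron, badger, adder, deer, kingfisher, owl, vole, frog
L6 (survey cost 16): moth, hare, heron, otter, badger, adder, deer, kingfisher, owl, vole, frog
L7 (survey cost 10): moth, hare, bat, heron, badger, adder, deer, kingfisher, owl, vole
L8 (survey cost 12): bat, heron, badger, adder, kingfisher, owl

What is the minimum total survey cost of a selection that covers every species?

18

L3, L7 cover every species at survey cost 8 + 10 = 18.
Any cover uses at least 2 transects; among all covering selections none totals below 18.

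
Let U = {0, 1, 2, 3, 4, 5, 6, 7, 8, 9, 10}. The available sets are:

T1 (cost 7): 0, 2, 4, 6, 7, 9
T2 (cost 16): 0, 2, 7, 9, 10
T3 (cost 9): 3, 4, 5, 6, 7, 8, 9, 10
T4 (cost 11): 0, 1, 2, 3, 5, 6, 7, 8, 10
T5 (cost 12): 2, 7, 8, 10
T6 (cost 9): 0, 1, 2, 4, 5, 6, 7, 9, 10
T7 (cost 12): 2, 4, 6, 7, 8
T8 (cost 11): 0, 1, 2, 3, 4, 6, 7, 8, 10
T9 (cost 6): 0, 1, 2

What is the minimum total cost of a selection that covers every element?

15

T3, T9 cover every element at cost 9 + 6 = 15.
Any cover uses at least 2 sets; among all covering selections none totals below 15.
Greedy by coverage-per-cost would pick T6, T3 for 18 — worse than the optimum 15.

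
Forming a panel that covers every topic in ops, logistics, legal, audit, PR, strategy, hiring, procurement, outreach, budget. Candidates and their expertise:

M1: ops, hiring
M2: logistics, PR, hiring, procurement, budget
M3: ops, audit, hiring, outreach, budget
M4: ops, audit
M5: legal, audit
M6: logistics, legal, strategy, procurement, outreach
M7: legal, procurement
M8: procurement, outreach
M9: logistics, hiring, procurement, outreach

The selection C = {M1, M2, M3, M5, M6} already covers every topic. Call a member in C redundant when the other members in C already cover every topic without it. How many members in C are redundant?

3

Drop M1: the rest still cover every topic — redundant.
Drop M2: PR uncovered — not redundant.
Drop M3: the rest still cover every topic — redundant.
Drop M5: the rest still cover every topic — redundant.
Drop M6: strategy uncovered — not redundant.
3 redundant: M1, M3, M5.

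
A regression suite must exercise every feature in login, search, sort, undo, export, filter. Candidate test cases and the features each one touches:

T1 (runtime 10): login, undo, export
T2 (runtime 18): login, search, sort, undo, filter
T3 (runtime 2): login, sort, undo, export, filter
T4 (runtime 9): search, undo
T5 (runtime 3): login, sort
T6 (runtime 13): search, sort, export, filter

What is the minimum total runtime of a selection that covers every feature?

T3, T4 cover every feature at runtime 2 + 9 = 11.
Any cover uses at least 2 test cases; among all covering selections none totals below 11.

11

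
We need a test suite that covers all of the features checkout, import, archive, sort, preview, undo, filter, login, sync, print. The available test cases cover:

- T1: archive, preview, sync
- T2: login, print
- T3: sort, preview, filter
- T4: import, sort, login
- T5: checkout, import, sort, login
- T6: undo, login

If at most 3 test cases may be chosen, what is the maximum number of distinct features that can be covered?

8

Choosing T1, T2, T5 covers {checkout, import, archive, sort, preview, login, sync, print} — 8 features.
No choice of 3 test cases does better; here undo, filter are left uncovered.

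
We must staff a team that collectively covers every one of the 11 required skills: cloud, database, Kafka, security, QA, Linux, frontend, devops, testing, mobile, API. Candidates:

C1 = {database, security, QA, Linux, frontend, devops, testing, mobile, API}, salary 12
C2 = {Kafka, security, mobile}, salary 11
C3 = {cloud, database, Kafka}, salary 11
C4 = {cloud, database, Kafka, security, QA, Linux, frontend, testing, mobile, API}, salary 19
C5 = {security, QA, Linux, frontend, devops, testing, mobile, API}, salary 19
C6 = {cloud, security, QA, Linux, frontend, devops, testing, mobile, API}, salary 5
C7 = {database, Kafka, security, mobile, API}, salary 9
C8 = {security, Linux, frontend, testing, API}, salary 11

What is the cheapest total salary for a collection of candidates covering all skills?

14

C6, C7 cover every skill at salary 5 + 9 = 14.
Any cover uses at least 2 candidates; among all covering selections none totals below 14.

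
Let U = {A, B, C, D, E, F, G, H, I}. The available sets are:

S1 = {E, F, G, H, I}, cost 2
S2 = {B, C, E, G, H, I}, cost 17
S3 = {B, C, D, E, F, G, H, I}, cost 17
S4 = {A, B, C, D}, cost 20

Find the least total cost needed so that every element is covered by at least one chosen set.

22

S1, S4 cover every element at cost 2 + 20 = 22.
Any cover uses at least 2 sets; among all covering selections none totals below 22.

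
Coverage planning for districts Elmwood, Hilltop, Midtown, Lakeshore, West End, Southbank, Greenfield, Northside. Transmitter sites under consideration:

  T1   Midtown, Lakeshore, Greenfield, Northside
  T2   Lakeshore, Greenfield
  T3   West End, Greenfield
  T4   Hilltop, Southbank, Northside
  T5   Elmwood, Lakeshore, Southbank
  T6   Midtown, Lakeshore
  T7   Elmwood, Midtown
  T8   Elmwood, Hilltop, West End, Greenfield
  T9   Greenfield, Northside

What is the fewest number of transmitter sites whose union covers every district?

3

T1, T4, T8 together cover {Elmwood, Hilltop, Midtown, Lakeshore, West End, Southbank, Greenfield, Northside} — every district.
No 2 of the 9 transmitter sites cover everything (all 36 pairs fall short), so 3 is minimum.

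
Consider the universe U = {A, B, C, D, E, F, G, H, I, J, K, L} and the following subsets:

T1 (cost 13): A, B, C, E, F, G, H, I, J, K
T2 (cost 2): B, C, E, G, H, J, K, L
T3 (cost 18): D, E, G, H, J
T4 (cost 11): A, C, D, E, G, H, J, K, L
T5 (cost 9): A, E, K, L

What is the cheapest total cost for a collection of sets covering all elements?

24

T1, T4 cover every element at cost 13 + 11 = 24.
Any cover uses at least 2 sets; among all covering selections none totals below 24.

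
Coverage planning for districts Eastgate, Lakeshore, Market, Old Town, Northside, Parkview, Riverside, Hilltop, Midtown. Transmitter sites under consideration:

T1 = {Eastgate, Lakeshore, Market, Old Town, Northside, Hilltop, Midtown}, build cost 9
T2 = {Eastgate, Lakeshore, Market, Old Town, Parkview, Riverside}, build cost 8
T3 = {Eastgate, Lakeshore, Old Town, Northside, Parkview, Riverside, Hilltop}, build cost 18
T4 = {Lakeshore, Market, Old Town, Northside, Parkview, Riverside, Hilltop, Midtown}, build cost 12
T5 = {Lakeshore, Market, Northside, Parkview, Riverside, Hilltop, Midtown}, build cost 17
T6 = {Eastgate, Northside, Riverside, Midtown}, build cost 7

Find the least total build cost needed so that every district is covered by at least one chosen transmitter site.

17

T1, T2 cover every district at build cost 9 + 8 = 17.
Any cover uses at least 2 transmitter sites; among all covering selections none totals below 17.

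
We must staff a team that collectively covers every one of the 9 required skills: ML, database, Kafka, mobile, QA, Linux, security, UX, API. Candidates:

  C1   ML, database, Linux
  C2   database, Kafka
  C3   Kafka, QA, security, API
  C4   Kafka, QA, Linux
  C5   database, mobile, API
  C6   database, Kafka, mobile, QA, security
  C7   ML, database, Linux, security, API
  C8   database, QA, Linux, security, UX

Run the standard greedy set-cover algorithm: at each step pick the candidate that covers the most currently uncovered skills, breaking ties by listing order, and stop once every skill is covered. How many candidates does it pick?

Pick 1: C6 covers 5 new skills (database, Kafka, mobile, QA, security).
Pick 2: C7 covers 3 new skills (ML, Linux, API).
Pick 3: C8 covers 1 new skills (UX).
Greedy uses 3 candidates.

3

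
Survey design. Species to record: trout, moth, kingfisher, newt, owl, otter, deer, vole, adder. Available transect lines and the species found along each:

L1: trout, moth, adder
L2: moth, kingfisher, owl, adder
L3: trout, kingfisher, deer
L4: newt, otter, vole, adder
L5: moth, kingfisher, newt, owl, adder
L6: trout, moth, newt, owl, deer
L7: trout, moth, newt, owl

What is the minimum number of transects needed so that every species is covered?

L2, L3, L4 together cover {trout, moth, kingfisher, newt, owl, otter, deer, vole, adder} — every species.
No 2 of the 7 transects cover everything (all 21 pairs fall short), so 3 is minimum.

3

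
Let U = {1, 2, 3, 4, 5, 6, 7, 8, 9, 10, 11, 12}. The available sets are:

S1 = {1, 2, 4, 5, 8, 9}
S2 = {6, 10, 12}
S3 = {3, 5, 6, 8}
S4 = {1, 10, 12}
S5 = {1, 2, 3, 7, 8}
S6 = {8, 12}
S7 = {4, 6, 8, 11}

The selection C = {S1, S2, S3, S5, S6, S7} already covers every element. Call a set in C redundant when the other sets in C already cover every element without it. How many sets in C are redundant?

2

Drop S1: 9 uncovered — not redundant.
Drop S2: 10 uncovered — not redundant.
Drop S3: the rest still cover every element — redundant.
Drop S5: 7 uncovered — not redundant.
Drop S6: the rest still cover every element — redundant.
Drop S7: 11 uncovered — not redundant.
2 redundant: S3, S6.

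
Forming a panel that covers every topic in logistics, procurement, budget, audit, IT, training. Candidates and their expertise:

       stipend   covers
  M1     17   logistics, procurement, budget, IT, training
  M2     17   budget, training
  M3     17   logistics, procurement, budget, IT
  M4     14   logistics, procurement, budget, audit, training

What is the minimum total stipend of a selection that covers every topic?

M1, M4 cover every topic at stipend 17 + 14 = 31.
Any cover uses at least 2 members; among all covering selections none totals below 31.

31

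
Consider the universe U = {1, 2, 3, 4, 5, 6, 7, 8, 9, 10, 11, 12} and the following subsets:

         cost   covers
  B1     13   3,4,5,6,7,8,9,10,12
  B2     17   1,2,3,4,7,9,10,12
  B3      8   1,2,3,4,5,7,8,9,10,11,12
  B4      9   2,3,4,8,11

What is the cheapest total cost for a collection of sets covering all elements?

21

B1, B3 cover every element at cost 13 + 8 = 21.
Any cover uses at least 2 sets; among all covering selections none totals below 21.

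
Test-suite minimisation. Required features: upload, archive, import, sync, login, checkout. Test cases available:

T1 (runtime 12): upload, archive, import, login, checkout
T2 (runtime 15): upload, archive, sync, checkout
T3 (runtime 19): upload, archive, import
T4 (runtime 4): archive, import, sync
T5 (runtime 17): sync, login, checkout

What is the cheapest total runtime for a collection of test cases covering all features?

T1, T4 cover every feature at runtime 12 + 4 = 16.
Any cover uses at least 2 test cases; among all covering selections none totals below 16.

16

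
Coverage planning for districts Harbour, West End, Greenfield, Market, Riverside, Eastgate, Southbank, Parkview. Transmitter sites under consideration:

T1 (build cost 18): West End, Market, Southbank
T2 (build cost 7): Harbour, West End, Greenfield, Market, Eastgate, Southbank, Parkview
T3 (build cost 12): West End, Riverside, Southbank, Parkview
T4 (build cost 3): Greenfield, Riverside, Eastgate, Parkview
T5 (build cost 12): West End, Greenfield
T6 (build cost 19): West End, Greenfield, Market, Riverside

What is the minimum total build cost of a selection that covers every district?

10

T2, T4 cover every district at build cost 7 + 3 = 10.
Any cover uses at least 2 transmitter sites; among all covering selections none totals below 10.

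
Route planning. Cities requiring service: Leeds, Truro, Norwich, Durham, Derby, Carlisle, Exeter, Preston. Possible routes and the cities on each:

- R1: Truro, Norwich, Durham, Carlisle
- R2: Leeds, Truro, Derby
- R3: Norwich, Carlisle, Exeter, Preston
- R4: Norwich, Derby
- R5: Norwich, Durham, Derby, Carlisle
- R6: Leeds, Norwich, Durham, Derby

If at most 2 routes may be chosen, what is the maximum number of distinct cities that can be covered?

Choosing R2, R3 covers {Leeds, Truro, Norwich, Derby, Carlisle, Exeter, Preston} — 7 cities.
No choice of 2 routes does better; here Durham is left uncovered.

7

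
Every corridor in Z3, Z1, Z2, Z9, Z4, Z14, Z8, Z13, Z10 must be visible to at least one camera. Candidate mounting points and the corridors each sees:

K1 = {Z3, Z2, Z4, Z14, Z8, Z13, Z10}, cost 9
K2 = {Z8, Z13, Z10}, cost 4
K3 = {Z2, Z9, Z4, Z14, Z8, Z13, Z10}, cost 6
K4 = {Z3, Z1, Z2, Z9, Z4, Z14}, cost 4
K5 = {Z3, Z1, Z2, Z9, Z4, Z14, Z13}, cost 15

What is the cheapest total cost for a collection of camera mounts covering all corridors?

8

K2, K4 cover every corridor at cost 4 + 4 = 8.
Any cover uses at least 2 camera mounts; among all covering selections none totals below 8.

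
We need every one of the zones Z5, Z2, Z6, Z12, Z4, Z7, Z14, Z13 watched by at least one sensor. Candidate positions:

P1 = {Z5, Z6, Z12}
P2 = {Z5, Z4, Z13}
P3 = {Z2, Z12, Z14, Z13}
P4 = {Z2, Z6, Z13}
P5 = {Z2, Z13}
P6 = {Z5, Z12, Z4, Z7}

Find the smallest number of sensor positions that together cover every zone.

3

P1, P3, P6 together cover {Z5, Z2, Z6, Z12, Z4, Z7, Z14, Z13} — every zone.
No 2 of the 6 sensor positions cover everything (all 15 pairs fall short), so 3 is minimum.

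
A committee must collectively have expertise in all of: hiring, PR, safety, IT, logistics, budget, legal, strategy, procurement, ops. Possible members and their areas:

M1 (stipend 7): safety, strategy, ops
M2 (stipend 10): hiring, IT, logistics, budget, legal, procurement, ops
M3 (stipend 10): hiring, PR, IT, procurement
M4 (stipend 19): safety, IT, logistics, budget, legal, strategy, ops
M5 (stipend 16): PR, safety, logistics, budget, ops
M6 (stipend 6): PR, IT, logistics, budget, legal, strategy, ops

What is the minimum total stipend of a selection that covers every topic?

23

M1, M2, M6 cover every topic at stipend 7 + 10 + 6 = 23.
Any cover uses at least 2 members; among all covering selections none totals below 23.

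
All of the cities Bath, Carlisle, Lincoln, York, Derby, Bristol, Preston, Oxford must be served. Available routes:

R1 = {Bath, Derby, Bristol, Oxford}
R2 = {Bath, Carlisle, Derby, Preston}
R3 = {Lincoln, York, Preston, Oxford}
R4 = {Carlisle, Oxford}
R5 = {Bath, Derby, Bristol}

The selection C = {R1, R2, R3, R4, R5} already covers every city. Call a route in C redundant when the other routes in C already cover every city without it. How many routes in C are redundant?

Drop R1: the rest still cover every city — redundant.
Drop R2: the rest still cover every city — redundant.
Drop R3: Lincoln, York uncovered — not redundant.
Drop R4: the rest still cover every city — redundant.
Drop R5: the rest still cover every city — redundant.
4 redundant: R1, R2, R4, R5.

4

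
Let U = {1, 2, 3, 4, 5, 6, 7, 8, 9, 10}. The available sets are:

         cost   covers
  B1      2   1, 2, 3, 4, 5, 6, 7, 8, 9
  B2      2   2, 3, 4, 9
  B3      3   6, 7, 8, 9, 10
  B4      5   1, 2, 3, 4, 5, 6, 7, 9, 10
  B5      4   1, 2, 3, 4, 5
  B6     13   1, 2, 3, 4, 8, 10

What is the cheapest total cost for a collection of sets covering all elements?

B1, B3 cover every element at cost 2 + 3 = 5.
Any cover uses at least 2 sets; among all covering selections none totals below 5.

5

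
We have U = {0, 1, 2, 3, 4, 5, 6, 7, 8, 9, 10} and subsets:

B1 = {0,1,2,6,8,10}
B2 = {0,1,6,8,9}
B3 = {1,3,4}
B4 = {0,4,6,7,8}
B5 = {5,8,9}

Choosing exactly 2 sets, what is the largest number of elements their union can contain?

8

Choosing B1, B3 covers {0, 1, 2, 3, 4, 6, 8, 10} — 8 elements.
No choice of 2 sets does better; here 5, 7, 9 are left uncovered.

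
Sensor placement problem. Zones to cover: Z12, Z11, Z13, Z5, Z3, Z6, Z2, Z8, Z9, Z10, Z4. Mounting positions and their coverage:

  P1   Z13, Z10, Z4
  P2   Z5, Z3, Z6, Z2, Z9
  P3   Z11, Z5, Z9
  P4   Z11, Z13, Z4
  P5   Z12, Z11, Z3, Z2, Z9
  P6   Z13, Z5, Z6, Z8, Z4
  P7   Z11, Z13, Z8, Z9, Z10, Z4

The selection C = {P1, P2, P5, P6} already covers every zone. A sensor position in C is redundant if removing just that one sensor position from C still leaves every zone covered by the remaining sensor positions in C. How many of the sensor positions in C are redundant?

Drop P1: Z10 uncovered — not redundant.
Drop P2: the rest still cover every zone — redundant.
Drop P5: Z12, Z11 uncovered — not redundant.
Drop P6: Z8 uncovered — not redundant.
1 redundant: P2.

1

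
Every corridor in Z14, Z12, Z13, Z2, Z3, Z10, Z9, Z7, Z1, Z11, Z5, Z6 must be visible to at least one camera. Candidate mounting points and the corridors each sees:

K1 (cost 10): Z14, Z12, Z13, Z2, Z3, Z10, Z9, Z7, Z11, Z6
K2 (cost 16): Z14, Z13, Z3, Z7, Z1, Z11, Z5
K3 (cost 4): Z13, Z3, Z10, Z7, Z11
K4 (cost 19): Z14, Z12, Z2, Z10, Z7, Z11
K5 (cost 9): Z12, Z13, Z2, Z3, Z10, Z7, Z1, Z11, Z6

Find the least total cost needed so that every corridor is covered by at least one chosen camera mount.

K1, K2 cover every corridor at cost 10 + 16 = 26.
Any cover uses at least 2 camera mounts; among all covering selections none totals below 26.
Greedy by coverage-per-cost would pick K3, K1, K2 for 30 — worse than the optimum 26.

26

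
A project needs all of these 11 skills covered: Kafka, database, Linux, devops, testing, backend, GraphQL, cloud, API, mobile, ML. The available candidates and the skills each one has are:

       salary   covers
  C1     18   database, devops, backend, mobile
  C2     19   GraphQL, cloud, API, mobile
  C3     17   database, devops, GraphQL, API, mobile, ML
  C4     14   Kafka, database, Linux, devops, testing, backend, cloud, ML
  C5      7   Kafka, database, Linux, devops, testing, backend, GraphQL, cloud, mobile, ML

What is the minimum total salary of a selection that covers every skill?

24

C3, C5 cover every skill at salary 17 + 7 = 24.
Any cover uses at least 2 candidates; among all covering selections none totals below 24.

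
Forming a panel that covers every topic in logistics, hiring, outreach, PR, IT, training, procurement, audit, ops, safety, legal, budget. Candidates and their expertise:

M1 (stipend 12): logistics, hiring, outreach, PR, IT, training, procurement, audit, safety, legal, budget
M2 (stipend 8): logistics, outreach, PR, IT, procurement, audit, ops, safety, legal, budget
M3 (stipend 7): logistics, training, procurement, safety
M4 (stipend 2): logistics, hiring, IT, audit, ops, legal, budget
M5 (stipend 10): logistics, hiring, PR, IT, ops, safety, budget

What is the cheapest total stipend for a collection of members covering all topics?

M1, M4 cover every topic at stipend 12 + 2 = 14.
Any cover uses at least 2 members; among all covering selections none totals below 14.
Greedy by coverage-per-stipend would pick M4, M2, M3 for 17 — worse than the optimum 14.

14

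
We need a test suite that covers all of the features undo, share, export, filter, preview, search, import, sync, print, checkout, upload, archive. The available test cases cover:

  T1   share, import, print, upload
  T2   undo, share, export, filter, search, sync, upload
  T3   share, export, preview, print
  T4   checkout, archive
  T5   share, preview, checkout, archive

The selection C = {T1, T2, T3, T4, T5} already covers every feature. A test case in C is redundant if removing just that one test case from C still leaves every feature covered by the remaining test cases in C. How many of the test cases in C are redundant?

Drop T1: import uncovered — not redundant.
Drop T2: undo, filter, search, sync uncovered — not redundant.
Drop T3: the rest still cover every feature — redundant.
Drop T4: the rest still cover every feature — redundant.
Drop T5: the rest still cover every feature — redundant.
3 redundant: T3, T4, T5.

3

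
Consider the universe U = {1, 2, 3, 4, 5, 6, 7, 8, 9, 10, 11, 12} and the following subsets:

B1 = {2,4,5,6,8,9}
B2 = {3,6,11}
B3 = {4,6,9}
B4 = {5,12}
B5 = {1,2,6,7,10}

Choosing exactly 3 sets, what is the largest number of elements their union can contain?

11

Choosing B1, B2, B5 covers {1, 2, 3, 4, 5, 6, 7, 8, 9, 10, 11} — 11 elements.
No choice of 3 sets does better; here 12 is left uncovered.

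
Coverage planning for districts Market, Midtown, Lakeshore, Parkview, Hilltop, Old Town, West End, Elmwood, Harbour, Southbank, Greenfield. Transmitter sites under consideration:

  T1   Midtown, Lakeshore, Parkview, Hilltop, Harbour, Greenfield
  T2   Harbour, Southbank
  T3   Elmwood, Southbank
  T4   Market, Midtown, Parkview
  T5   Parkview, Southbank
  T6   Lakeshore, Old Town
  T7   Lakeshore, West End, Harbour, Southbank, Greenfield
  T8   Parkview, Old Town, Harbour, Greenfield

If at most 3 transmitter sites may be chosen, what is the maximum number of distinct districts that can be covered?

Choosing T1, T3, T4 covers {Market, Midtown, Lakeshore, Parkview, Hilltop, Elmwood, Harbour, Southbank, Greenfield} — 9 districts.
No choice of 3 transmitter sites does better; here Old Town, West End are left uncovered.

9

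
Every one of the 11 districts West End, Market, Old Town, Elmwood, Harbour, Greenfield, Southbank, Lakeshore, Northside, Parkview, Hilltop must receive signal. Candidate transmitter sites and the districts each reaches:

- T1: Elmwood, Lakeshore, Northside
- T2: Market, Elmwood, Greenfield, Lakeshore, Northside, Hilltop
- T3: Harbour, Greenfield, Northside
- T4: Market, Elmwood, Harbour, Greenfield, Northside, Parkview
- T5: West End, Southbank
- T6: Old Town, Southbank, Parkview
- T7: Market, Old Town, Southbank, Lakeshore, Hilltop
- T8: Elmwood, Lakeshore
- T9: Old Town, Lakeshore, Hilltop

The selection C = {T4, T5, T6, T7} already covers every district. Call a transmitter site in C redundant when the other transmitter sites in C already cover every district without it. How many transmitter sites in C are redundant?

Drop T4: Elmwood, Harbour, Greenfield, Northside uncovered — not redundant.
Drop T5: West End uncovered — not redundant.
Drop T6: the rest still cover every district — redundant.
Drop T7: Lakeshore, Hilltop uncovered — not redundant.
1 redundant: T6.

1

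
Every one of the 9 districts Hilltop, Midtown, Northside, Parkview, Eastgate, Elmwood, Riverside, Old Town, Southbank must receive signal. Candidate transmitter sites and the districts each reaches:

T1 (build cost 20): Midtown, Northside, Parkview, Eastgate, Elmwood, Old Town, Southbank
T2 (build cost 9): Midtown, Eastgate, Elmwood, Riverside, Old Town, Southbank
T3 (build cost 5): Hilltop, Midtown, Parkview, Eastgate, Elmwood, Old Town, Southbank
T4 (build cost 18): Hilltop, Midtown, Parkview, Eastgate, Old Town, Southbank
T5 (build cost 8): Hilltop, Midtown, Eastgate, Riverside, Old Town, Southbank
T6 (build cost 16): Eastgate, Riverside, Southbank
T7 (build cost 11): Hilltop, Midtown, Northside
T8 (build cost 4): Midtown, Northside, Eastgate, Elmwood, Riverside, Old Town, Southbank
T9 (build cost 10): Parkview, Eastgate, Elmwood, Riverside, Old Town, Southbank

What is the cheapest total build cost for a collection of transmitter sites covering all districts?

T3, T8 cover every district at build cost 5 + 4 = 9.
Any cover uses at least 2 transmitter sites; among all covering selections none totals below 9.

9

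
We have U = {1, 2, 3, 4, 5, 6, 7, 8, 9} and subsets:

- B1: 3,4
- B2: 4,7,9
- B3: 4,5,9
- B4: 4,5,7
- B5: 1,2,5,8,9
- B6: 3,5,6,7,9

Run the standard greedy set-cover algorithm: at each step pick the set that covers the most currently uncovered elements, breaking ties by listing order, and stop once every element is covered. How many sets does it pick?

3

Pick 1: B5 covers 5 new elements (1, 2, 5, 8, 9).
Pick 2: B6 covers 3 new elements (3, 6, 7).
Pick 3: B1 covers 1 new elements (4).
Greedy uses 3 sets.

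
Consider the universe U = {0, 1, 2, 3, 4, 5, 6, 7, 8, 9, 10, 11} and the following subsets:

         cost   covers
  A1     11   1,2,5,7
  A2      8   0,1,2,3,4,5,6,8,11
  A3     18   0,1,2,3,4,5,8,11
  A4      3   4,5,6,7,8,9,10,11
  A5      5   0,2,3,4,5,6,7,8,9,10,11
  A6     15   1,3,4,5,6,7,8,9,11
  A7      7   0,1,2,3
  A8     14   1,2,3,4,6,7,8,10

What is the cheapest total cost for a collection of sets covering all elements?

A4, A7 cover every element at cost 3 + 7 = 10.
Any cover uses at least 2 sets; among all covering selections none totals below 10.

10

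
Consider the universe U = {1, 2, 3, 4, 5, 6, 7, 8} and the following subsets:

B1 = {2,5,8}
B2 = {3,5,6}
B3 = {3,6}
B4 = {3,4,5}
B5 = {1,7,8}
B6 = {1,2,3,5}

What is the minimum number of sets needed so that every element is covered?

4

B1, B2, B4, B5 together cover {1, 2, 3, 4, 5, 6, 7, 8} — every element.
No 3 of the 6 sets cover everything (all 20 triples fall short), so 4 is minimum.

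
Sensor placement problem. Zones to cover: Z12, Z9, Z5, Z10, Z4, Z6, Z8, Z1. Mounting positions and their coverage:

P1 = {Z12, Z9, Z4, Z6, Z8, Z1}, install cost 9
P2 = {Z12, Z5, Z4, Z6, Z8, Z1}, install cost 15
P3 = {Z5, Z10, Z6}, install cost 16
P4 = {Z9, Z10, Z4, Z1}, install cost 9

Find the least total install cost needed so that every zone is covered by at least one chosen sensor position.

P2, P4 cover every zone at install cost 15 + 9 = 24.
Any cover uses at least 2 sensor positions; among all covering selections none totals below 24.

24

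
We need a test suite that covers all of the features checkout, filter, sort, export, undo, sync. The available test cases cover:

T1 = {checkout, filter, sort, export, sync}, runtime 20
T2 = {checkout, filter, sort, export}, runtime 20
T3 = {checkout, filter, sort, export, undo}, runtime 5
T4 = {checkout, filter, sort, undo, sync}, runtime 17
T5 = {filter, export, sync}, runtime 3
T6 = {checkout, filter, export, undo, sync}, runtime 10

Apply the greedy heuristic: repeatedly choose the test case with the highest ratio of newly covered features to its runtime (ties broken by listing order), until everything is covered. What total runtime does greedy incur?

8

Pick 1: T3 adds 5 new (checkout, filter, sort, export, undo) at runtime 5 (ratio 5/5).
Pick 2: T5 adds 1 new (sync) at runtime 3 (ratio 1/3).
Greedy total runtime: 5 + 3 = 8.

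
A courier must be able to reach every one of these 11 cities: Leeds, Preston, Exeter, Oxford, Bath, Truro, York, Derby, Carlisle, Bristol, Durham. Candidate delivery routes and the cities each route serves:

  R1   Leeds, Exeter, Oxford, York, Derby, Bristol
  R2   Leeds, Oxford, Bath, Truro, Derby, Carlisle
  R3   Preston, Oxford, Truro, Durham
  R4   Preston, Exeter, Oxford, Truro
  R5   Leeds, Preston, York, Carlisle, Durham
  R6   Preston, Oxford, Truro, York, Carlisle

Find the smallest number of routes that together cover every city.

3

R1, R2, R3 together cover {Leeds, Preston, Exeter, Oxford, Bath, Truro, York, Derby, Carlisle, Bristol, Durham} — every city.
No 2 of the 6 routes cover everything (all 15 pairs fall short), so 3 is minimum.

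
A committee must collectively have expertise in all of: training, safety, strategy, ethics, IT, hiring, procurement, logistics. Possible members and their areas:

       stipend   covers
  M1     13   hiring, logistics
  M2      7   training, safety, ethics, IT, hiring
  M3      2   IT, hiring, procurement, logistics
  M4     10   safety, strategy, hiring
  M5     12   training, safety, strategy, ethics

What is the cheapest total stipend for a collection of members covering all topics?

M3, M5 cover every topic at stipend 2 + 12 = 14.
Any cover uses at least 2 members; among all covering selections none totals below 14.
Greedy by coverage-per-stipend would pick M3, M2, M4 for 19 — worse than the optimum 14.

14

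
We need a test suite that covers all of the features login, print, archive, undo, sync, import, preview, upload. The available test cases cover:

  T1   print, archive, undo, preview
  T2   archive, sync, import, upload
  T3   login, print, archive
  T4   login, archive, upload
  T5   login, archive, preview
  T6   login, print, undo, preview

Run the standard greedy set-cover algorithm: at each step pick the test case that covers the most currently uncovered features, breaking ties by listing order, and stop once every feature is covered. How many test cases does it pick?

Pick 1: T1 covers 4 new features (print, archive, undo, preview).
Pick 2: T2 covers 3 new features (sync, import, upload).
Pick 3: T3 covers 1 new features (login).
Greedy uses 3 test cases. (The true minimum is 2.)

3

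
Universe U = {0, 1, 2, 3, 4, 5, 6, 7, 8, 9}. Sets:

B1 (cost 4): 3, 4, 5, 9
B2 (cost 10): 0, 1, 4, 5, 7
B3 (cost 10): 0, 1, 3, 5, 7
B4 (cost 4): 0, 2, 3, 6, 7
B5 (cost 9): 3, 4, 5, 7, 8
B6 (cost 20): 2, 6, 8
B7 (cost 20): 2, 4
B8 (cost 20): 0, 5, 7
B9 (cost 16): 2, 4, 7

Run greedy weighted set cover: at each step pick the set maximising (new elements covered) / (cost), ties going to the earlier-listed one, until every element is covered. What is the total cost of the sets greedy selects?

27

Pick 1: B4 adds 5 new (0, 2, 3, 6, 7) at cost 4 (ratio 5/4).
Pick 2: B1 adds 3 new (4, 5, 9) at cost 4 (ratio 3/4).
Pick 3: B5 adds 1 new (8) at cost 9 (ratio 1/9).
Pick 4: B2 adds 1 new (1) at cost 10 (ratio 1/10).
Greedy total cost: 4 + 4 + 9 + 10 = 27.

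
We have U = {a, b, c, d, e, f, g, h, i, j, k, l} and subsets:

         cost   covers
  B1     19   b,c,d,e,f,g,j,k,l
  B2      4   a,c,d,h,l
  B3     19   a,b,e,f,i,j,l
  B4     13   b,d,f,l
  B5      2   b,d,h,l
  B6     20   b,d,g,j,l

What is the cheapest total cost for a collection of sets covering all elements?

40

B1, B3, B5 cover every element at cost 19 + 19 + 2 = 40.
Any cover uses at least 3 sets; among all covering selections none totals below 40.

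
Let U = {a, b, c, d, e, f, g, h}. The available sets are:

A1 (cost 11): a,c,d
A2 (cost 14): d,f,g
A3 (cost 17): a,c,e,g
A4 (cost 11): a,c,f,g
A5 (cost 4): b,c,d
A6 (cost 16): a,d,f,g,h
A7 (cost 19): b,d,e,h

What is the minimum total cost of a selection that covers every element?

A4, A7 cover every element at cost 11 + 19 = 30.
Any cover uses at least 2 sets; among all covering selections none totals below 30.
Greedy by coverage-per-cost would pick A5, A4, A7 for 34 — worse than the optimum 30.

30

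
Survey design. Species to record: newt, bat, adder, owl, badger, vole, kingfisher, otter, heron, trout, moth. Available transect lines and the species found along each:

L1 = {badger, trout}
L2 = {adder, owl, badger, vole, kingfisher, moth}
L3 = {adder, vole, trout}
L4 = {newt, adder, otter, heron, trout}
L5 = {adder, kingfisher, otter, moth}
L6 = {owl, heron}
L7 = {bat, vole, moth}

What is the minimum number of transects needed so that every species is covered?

3

L2, L4, L7 together cover {newt, bat, adder, owl, badger, vole, kingfisher, otter, heron, trout, moth} — every species.
No 2 of the 7 transects cover everything (all 21 pairs fall short), so 3 is minimum.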